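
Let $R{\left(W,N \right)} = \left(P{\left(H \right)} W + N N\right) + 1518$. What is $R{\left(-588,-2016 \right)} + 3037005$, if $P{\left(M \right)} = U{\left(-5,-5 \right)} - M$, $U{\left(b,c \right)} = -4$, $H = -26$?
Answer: $7089843$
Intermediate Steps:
$P{\left(M \right)} = -4 - M$
$R{\left(W,N \right)} = 1518 + N^{2} + 22 W$ ($R{\left(W,N \right)} = \left(\left(-4 - -26\right) W + N N\right) + 1518 = \left(\left(-4 + 26\right) W + N^{2}\right) + 1518 = \left(22 W + N^{2}\right) + 1518 = \left(N^{2} + 22 W\right) + 1518 = 1518 + N^{2} + 22 W$)
$R{\left(-588,-2016 \right)} + 3037005 = \left(1518 + \left(-2016\right)^{2} + 22 \left(-588\right)\right) + 3037005 = \left(1518 + 4064256 - 12936\right) + 3037005 = 4052838 + 3037005 = 7089843$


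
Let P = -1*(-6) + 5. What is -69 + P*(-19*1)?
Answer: -278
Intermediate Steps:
P = 11 (P = 6 + 5 = 11)
-69 + P*(-19*1) = -69 + 11*(-19*1) = -69 + 11*(-19) = -69 - 209 = -278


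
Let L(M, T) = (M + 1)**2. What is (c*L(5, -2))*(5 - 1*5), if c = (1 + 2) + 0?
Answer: 0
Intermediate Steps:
c = 3 (c = 3 + 0 = 3)
L(M, T) = (1 + M)**2
(c*L(5, -2))*(5 - 1*5) = (3*(1 + 5)**2)*(5 - 1*5) = (3*6**2)*(5 - 5) = (3*36)*0 = 108*0 = 0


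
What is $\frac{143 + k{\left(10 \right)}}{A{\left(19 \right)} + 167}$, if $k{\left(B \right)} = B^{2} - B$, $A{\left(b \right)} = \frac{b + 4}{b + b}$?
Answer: $\frac{8854}{6369} \approx 1.3902$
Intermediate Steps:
$A{\left(b \right)} = \frac{4 + b}{2 b}$
$\frac{143 + k{\left(10 \right)}}{A{\left(19 \right)} + 167} = \frac{143 + 10 \left(-1 + 10\right)}{\frac{4 + 19}{2 \cdot 19} + 167} = \frac{143 + 10 \cdot 9}{\frac{1}{2} \cdot \frac{1}{19} \cdot 23 + 167} = \frac{143 + 90}{\frac{23}{38} + 167} = \frac{233}{\frac{6369}{38}} = 233 \cdot \frac{38}{6369} = \frac{8854}{6369}$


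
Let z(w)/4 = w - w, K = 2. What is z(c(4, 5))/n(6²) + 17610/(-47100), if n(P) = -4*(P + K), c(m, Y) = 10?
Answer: -587/1570 ≈ -0.37389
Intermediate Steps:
n(P) = -8 - 4*P (n(P) = -4*(P + 2) = -4*(2 + P) = -8 - 4*P)
z(w) = 0 (z(w) = 4*(w - w) = 4*0 = 0)
z(c(4, 5))/n(6²) + 17610/(-47100) = 0/(-8 - 4*6²) + 17610/(-47100) = 0/(-8 - 4*36) + 17610*(-1/47100) = 0/(-8 - 144) - 587/1570 = 0/(-152) - 587/1570 = 0*(-1/152) - 587/1570 = 0 - 587/1570 = -587/1570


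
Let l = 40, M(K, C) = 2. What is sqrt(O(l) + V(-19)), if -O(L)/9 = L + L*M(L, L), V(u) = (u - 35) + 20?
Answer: I*sqrt(1114) ≈ 33.377*I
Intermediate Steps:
V(u) = -15 + u (V(u) = (-35 + u) + 20 = -15 + u)
O(L) = -27*L (O(L) = -9*(L + L*2) = -9*(L + 2*L) = -27*L)
sqrt(O(l) + V(-19)) = sqrt(-27*40 + (-15 - 19)) = sqrt(-1080 - 34) = sqrt(-1114) = I*sqrt(1114)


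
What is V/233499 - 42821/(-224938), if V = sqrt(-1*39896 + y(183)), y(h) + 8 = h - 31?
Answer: 42821/224938 + 2*I*sqrt(9938)/233499 ≈ 0.19037 + 0.00085388*I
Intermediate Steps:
y(h) = -39 + h (y(h) = -8 + (h - 31) = -8 + (-31 + h) = -39 + h)
V = 2*I*sqrt(9938) (V = sqrt(-1*39896 + (-39 + 183)) = sqrt(-39896 + 144) = sqrt(-39752) = 2*I*sqrt(9938) ≈ 199.38*I)
V/233499 - 42821/(-224938) = (2*I*sqrt(9938))/233499 - 42821/(-224938) = (2*I*sqrt(9938))*(1/233499) - 42821*(-1/224938) = 2*I*sqrt(9938)/233499 + 42821/224938 = 42821/224938 + 2*I*sqrt(9938)/233499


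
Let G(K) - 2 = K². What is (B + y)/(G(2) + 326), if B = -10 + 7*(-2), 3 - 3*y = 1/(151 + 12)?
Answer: -2812/40587 ≈ -0.069283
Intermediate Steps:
G(K) = 2 + K²
y = 488/489 (y = 1 - 1/(3*(151 + 12)) = 1 - ⅓/163 = 1 - ⅓*1/163 = 1 - 1/489 = 488/489 ≈ 0.99796)
B = -24 (B = -10 - 14 = -24)
(B + y)/(G(2) + 326) = (-24 + 488/489)/((2 + 2²) + 326) = -11248/(489*((2 + 4) + 326)) = -11248/(489*(6 + 326)) = -11248/489/332 = -11248/489*1/332 = -2812/40587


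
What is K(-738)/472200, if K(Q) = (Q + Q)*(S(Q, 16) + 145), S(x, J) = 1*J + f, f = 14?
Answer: -861/1574 ≈ -0.54701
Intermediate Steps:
S(x, J) = 14 + J (S(x, J) = 1*J + 14 = J + 14 = 14 + J)
K(Q) = 350*Q (K(Q) = (Q + Q)*((14 + 16) + 145) = (2*Q)*(30 + 145) = (2*Q)*175 = 350*Q)
K(-738)/472200 = (350*(-738))/472200 = -258300*1/472200 = -861/1574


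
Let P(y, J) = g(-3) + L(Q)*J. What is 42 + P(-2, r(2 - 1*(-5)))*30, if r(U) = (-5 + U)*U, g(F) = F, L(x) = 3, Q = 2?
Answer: 1212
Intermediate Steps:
r(U) = U*(-5 + U)
P(y, J) = -3 + 3*J
42 + P(-2, r(2 - 1*(-5)))*30 = 42 + (-3 + 3*((2 - 1*(-5))*(-5 + (2 - 1*(-5)))))*30 = 42 + (-3 + 3*((2 + 5)*(-5 + (2 + 5))))*30 = 42 + (-3 + 3*(7*(-5 + 7)))*30 = 42 + (-3 + 3*(7*2))*30 = 42 + (-3 + 3*14)*30 = 42 + (-3 + 42)*30 = 42 + 39*30 = 42 + 1170 = 1212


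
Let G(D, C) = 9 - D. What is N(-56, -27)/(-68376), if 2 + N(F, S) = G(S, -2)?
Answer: -17/34188 ≈ -0.00049725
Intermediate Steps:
N(F, S) = 7 - S (N(F, S) = -2 + (9 - S) = 7 - S)
N(-56, -27)/(-68376) = (7 - 1*(-27))/(-68376) = (7 + 27)*(-1/68376) = 34*(-1/68376) = -17/34188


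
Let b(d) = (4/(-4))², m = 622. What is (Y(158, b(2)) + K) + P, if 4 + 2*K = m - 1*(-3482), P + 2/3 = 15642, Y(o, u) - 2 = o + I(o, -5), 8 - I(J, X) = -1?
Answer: 53581/3 ≈ 17860.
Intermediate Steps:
I(J, X) = 9 (I(J, X) = 8 - 1*(-1) = 8 + 1 = 9)
b(d) = 1 (b(d) = (4*(-¼))² = (-1)² = 1)
Y(o, u) = 11 + o (Y(o, u) = 2 + (o + 9) = 2 + (9 + o) = 11 + o)
P = 46924/3 (P = -⅔ + 15642 = 46924/3 ≈ 15641.)
K = 2050 (K = -2 + (622 - 1*(-3482))/2 = -2 + (622 + 3482)/2 = -2 + (½)*4104 = -2 + 2052 = 2050)
(Y(158, b(2)) + K) + P = ((11 + 158) + 2050) + 46924/3 = (169 + 2050) + 46924/3 = 2219 + 46924/3 = 53581/3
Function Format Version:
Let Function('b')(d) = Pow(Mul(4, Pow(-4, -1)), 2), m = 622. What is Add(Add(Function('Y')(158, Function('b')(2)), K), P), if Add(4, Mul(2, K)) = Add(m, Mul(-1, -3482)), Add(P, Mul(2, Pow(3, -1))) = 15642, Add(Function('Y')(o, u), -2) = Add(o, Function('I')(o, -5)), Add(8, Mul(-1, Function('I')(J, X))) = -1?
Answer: Rational(53581, 3) ≈ 17860.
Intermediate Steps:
Function('I')(J, X) = 9 (Function('I')(J, X) = Add(8, Mul(-1, -1)) = Add(8, 1) = 9)
Function('b')(d) = 1 (Function('b')(d) = Pow(Mul(4, Rational(-1, 4)), 2) = Pow(-1, 2) = 1)
Function('Y')(o, u) = Add(11, o) (Function('Y')(o, u) = Add(2, Add(o, 9)) = Add(2, Add(9, o)) = Add(11, o))
P = Rational(46924, 3) (P = Add(Rational(-2, 3), 15642) = Rational(46924, 3) ≈ 15641.)
K = 2050 (K = Add(-2, Mul(Rational(1, 2), Add(622, Mul(-1, -3482)))) = Add(-2, Mul(Rational(1, 2), Add(622, 3482))) = Add(-2, Mul(Rational(1, 2), 4104)) = Add(-2, 2052) = 2050)
Add(Add(Function('Y')(158, Function('b')(2)), K), P) = Add(Add(Add(11, 158), 2050), Rational(46924, 3)) = Add(Add(169, 2050), Rational(46924, 3)) = Add(2219, Rational(46924, 3)) = Rational(53581, 3)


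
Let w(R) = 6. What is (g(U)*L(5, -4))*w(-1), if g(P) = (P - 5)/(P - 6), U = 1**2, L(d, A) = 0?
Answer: 0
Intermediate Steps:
U = 1
g(P) = (-5 + P)/(-6 + P)
(g(U)*L(5, -4))*w(-1) = (((-5 + 1)/(-6 + 1))*0)*6 = ((-4/(-5))*0)*6 = (-1/5*(-4)*0)*6 = ((4/5)*0)*6 = 0*6 = 0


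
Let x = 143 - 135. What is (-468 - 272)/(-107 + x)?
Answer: 740/99 ≈ 7.4747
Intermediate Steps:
x = 8
(-468 - 272)/(-107 + x) = (-468 - 272)/(-107 + 8) = -740/(-99) = -740*(-1/99) = 740/99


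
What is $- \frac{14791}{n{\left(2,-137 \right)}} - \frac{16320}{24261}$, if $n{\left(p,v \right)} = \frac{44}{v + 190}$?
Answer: $- \frac{6339824661}{355828} \approx -17817.0$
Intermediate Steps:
$n{\left(p,v \right)} = \frac{44}{190 + v}$
$- \frac{14791}{n{\left(2,-137 \right)}} - \frac{16320}{24261} = - \frac{14791}{44 \frac{1}{190 - 137}} - \frac{16320}{24261} = - \frac{14791}{44 \cdot \frac{1}{53}} - \frac{5440}{8087} = - \frac{14791}{\frac{44}{53}} - \frac{5440}{8087} = \left(-14791\right) \frac{53}{44} - \frac{5440}{8087} = - \frac{783923}{44} - \frac{5440}{8087} = - \frac{6339824661}{355828}$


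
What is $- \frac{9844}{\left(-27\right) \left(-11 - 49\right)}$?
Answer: $- \frac{2461}{405} \approx -6.0765$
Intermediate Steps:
$- \frac{9844}{\left(-27\right) \left(-11 - 49\right)} = - \frac{9844}{\left(-27\right) \left(-60\right)} = - \frac{9844}{1620} = \left(-9844\right) \frac{1}{1620} = - \frac{2461}{405}$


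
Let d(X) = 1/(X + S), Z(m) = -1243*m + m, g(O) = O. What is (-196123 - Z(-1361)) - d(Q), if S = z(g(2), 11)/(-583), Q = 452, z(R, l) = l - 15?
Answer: -497126527783/263520 ≈ -1.8865e+6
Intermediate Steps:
z(R, l) = -15 + l
Z(m) = -1242*m
S = 4/583 (S = (-15 + 11)/(-583) = -4*(-1/583) = 4/583 ≈ 0.0068611)
d(X) = 1/(4/583 + X) (d(X) = 1/(X + 4/583) = 1/(4/583 + X))
(-196123 - Z(-1361)) - d(Q) = (-196123 - (-1242)*(-1361)) - 583/(4 + 583*452) = (-196123 - 1*1690362) - 583/(4 + 263516) = (-196123 - 1690362) - 583/263520 = -1886485 - 583/263520 = -497126527783/263520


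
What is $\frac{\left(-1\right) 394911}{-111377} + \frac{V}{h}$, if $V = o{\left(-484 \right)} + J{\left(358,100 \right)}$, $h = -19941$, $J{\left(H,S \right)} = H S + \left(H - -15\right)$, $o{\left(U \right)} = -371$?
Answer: $\frac{76223547}{43548407} \approx 1.7503$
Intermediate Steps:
$J{\left(H,S \right)} = 15 + H + H S$ ($J{\left(H,S \right)} = H S + \left(H + 15\right) = H S + \left(15 + H\right) = 15 + H + H S$)
$V = 35802$ ($V = -371 + \left(15 + 358 + 358 \cdot 100\right) = -371 + \left(15 + 358 + 35800\right) = -371 + 36173 = 35802$)
$\frac{\left(-1\right) 394911}{-111377} + \frac{V}{h} = \frac{\left(-1\right) 394911}{-111377} + \frac{35802}{-19941} = \left(-394911\right) \left(- \frac{1}{111377}\right) + 35802 \left(- \frac{1}{19941}\right) = \frac{394911}{111377} - \frac{702}{391} = \frac{76223547}{43548407}$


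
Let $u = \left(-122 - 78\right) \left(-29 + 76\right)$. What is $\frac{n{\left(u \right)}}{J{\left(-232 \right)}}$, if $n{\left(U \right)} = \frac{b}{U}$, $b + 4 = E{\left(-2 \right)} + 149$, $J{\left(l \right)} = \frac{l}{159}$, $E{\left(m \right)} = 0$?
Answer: $\frac{159}{15040} \approx 0.010572$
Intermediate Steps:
$J{\left(l \right)} = \frac{l}{159}$ ($J{\left(l \right)} = l \frac{1}{159} = \frac{l}{159}$)
$b = 145$ ($b = -4 + \left(0 + 149\right) = -4 + 149 = 145$)
$u = -9400$ ($u = \left(-200\right) 47 = -9400$)
$n{\left(U \right)} = \frac{145}{U}$
$\frac{n{\left(u \right)}}{J{\left(-232 \right)}} = \frac{145 \frac{1}{-9400}}{\frac{1}{159} \left(-232\right)} = \frac{145 \left(- \frac{1}{9400}\right)}{- \frac{232}{159}} = \left(- \frac{29}{1880}\right) \left(- \frac{159}{232}\right) = \frac{159}{15040}$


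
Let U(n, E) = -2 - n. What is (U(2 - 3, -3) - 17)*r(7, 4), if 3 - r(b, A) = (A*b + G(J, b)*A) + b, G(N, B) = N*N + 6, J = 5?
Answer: 2808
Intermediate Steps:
G(N, B) = 6 + N² (G(N, B) = N² + 6 = 6 + N²)
r(b, A) = 3 - b - 31*A - A*b (r(b, A) = 3 - ((A*b + (6 + 5²)*A) + b) = 3 - ((A*b + (6 + 25)*A) + b) = 3 - ((A*b + 31*A) + b) = 3 - ((31*A + A*b) + b) = 3 - (b + 31*A + A*b) = 3 + (-b - 31*A - A*b) = 3 - b - 31*A - A*b)
(U(2 - 3, -3) - 17)*r(7, 4) = ((-2 - (2 - 3)) - 17)*(3 - 1*7 - 31*4 - 1*4*7) = ((-2 - 1*(-1)) - 17)*(3 - 7 - 124 - 28) = ((-2 + 1) - 17)*(-156) = (-1 - 17)*(-156) = -18*(-156) = 2808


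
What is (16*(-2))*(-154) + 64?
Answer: 4992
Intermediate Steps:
(16*(-2))*(-154) + 64 = -32*(-154) + 64 = 4928 + 64 = 4992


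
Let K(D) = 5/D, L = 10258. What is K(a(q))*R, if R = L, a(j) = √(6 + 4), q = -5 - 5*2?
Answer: 5129*√10 ≈ 16219.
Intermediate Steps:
q = -15 (q = -5 - 10 = -15)
a(j) = √10
R = 10258
K(a(q))*R = (5/(√10))*10258 = (5*(√10/10))*10258 = (√10/2)*10258 = 5129*√10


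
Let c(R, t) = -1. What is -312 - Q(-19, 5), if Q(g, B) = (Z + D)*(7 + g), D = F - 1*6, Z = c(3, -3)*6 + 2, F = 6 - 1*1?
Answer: -372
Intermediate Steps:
F = 5 (F = 6 - 1 = 5)
Z = -4 (Z = -1*6 + 2 = -6 + 2 = -4)
D = -1 (D = 5 - 1*6 = 5 - 6 = -1)
Q(g, B) = -35 - 5*g (Q(g, B) = (-4 - 1)*(7 + g) = -5*(7 + g) = -35 - 5*g)
-312 - Q(-19, 5) = -312 - (-35 - 5*(-19)) = -312 - (-35 + 95) = -312 - 1*60 = -312 - 60 = -372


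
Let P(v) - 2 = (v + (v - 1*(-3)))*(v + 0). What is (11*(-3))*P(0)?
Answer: -66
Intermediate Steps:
P(v) = 2 + v*(3 + 2*v) (P(v) = 2 + (v + (v - 1*(-3)))*(v + 0) = 2 + (v + (v + 3))*v = 2 + (v + (3 + v))*v = 2 + (3 + 2*v)*v = 2 + v*(3 + 2*v))
(11*(-3))*P(0) = (11*(-3))*(2 + 2*0**2 + 3*0) = -33*(2 + 2*0 + 0) = -33*(2 + 0 + 0) = -33*2 = -66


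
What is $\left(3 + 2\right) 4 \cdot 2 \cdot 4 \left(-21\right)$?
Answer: $-3360$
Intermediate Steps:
$\left(3 + 2\right) 4 \cdot 2 \cdot 4 \left(-21\right) = 5 \cdot 8 \cdot 4 \left(-21\right) = 5 \cdot 32 \left(-21\right) = 160 \left(-21\right) = -3360$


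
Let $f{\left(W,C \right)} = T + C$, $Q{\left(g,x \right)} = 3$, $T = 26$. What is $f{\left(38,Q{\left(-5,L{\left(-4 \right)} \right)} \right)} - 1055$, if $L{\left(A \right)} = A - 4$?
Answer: $-1026$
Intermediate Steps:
$L{\left(A \right)} = -4 + A$ ($L{\left(A \right)} = A - 4 = -4 + A$)
$f{\left(W,C \right)} = 26 + C$
$f{\left(38,Q{\left(-5,L{\left(-4 \right)} \right)} \right)} - 1055 = \left(26 + 3\right) - 1055 = 29 - 1055 = -1026$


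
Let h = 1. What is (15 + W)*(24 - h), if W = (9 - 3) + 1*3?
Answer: 552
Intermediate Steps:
W = 9 (W = 6 + 3 = 9)
(15 + W)*(24 - h) = (15 + 9)*(24 - 1*1) = 24*(24 - 1) = 24*23 = 552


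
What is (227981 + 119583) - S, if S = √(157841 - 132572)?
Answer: 347564 - √25269 ≈ 3.4741e+5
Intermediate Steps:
S = √25269 ≈ 158.96
(227981 + 119583) - S = (227981 + 119583) - √25269 = 347564 - √25269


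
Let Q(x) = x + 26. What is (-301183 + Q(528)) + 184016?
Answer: -116613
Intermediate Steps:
Q(x) = 26 + x
(-301183 + Q(528)) + 184016 = (-301183 + (26 + 528)) + 184016 = (-301183 + 554) + 184016 = -300629 + 184016 = -116613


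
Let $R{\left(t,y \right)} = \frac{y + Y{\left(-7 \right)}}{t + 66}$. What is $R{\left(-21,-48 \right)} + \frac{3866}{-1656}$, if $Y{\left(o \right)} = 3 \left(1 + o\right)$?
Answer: $- \frac{15737}{4140} \approx -3.8012$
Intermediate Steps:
$Y{\left(o \right)} = 3 + 3 o$
$R{\left(t,y \right)} = \frac{-18 + y}{66 + t}$ ($R{\left(t,y \right)} = \frac{y + \left(3 + 3 \left(-7\right)\right)}{t + 66} = \frac{y + \left(3 - 21\right)}{66 + t} = \frac{y - 18}{66 + t} = \frac{-18 + y}{66 + t}$)
$R{\left(-21,-48 \right)} + \frac{3866}{-1656} = \frac{-18 - 48}{66 - 21} + \frac{3866}{-1656} = \frac{1}{45} \left(-66\right) + 3866 \left(- \frac{1}{1656}\right) = \frac{1}{45} \left(-66\right) - \frac{1933}{828} = - \frac{22}{15} - \frac{1933}{828} = - \frac{15737}{4140}$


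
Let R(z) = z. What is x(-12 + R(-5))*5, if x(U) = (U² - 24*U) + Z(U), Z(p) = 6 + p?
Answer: 3430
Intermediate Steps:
x(U) = 6 + U² - 23*U (x(U) = (U² - 24*U) + (6 + U) = 6 + U² - 23*U)
x(-12 + R(-5))*5 = (6 + (-12 - 5)² - 23*(-12 - 5))*5 = (6 + (-17)² - 23*(-17))*5 = (6 + 289 + 391)*5 = 686*5 = 3430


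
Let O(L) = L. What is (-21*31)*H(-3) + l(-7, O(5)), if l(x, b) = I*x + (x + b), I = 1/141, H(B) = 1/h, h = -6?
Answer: 30019/282 ≈ 106.45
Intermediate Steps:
H(B) = -⅙ (H(B) = 1/(-6) = -⅙)
I = 1/141 ≈ 0.0070922
l(x, b) = b + 142*x/141 (l(x, b) = x/141 + (x + b) = x/141 + (b + x) = b + 142*x/141)
(-21*31)*H(-3) + l(-7, O(5)) = -21*31*(-⅙) + (5 + (142/141)*(-7)) = -651*(-⅙) + (5 - 994/141) = 217/2 - 289/141 = 30019/282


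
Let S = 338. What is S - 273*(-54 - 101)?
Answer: 42653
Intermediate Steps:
S - 273*(-54 - 101) = 338 - 273*(-54 - 101) = 338 - 273*(-155) = 338 + 42315 = 42653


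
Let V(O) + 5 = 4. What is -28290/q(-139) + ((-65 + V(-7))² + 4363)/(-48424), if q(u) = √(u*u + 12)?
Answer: -8719/48424 - 28290*√19333/19333 ≈ -203.64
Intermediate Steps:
V(O) = -1 (V(O) = -5 + 4 = -1)
q(u) = √(12 + u²) (q(u) = √(u² + 12) = √(12 + u²))
-28290/q(-139) + ((-65 + V(-7))² + 4363)/(-48424) = -28290/√(12 + (-139)²) + ((-65 - 1)² + 4363)/(-48424) = -28290/√(12 + 19321) + ((-66)² + 4363)*(-1/48424) = -28290*√19333/19333 + (4356 + 4363)*(-1/48424) = -28290*√19333/19333 + 8719*(-1/48424) = -28290*√19333/19333 - 8719/48424 = -8719/48424 - 28290*√19333/19333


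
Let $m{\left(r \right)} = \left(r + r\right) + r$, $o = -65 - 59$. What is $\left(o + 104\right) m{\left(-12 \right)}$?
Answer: $720$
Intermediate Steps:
$o = -124$
$m{\left(r \right)} = 3 r$ ($m{\left(r \right)} = 2 r + r = 3 r$)
$\left(o + 104\right) m{\left(-12 \right)} = \left(-124 + 104\right) 3 \left(-12\right) = \left(-20\right) \left(-36\right) = 720$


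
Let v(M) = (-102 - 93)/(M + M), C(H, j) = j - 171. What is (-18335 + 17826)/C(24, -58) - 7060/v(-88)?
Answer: -56889397/8931 ≈ -6369.9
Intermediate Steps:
C(H, j) = -171 + j
v(M) = -195/(2*M) (v(M) = -195*1/(2*M) = -195/(2*M))
(-18335 + 17826)/C(24, -58) - 7060/v(-88) = (-18335 + 17826)/(-171 - 58) - 7060/((-195/2/(-88))) = -509/(-229) - 7060/((-195/2*(-1/88))) = -509*(-1/229) - 7060/195/176 = 509/229 - 7060*176/195 = 509/229 - 248512/39 = -56889397/8931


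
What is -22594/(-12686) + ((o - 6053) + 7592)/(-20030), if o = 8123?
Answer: 82496422/63525145 ≈ 1.2986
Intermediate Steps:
-22594/(-12686) + ((o - 6053) + 7592)/(-20030) = -22594/(-12686) + ((8123 - 6053) + 7592)/(-20030) = -22594*(-1/12686) + (2070 + 7592)*(-1/20030) = 11297/6343 + 9662*(-1/20030) = 11297/6343 - 4831/10015 = 82496422/63525145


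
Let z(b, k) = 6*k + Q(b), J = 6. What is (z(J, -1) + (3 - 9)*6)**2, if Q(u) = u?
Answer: 1296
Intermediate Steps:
z(b, k) = b + 6*k (z(b, k) = 6*k + b = b + 6*k)
(z(J, -1) + (3 - 9)*6)**2 = ((6 + 6*(-1)) + (3 - 9)*6)**2 = ((6 - 6) - 6*6)**2 = (0 - 36)**2 = (-36)**2 = 1296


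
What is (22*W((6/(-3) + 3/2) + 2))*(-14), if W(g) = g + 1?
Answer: -770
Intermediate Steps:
W(g) = 1 + g
(22*W((6/(-3) + 3/2) + 2))*(-14) = (22*(1 + ((6/(-3) + 3/2) + 2)))*(-14) = (22*(1 + ((6*(-⅓) + 3*(½)) + 2)))*(-14) = (22*(1 + ((-2 + 3/2) + 2)))*(-14) = (22*(1 + (-½ + 2)))*(-14) = (22*(1 + 3/2))*(-14) = (22*(5/2))*(-14) = 55*(-14) = -770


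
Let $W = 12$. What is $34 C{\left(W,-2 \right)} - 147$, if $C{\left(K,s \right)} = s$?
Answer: $-215$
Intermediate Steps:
$34 C{\left(W,-2 \right)} - 147 = 34 \left(-2\right) - 147 = -68 - 147 = -215$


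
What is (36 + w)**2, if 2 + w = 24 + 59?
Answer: 13689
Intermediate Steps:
w = 81 (w = -2 + (24 + 59) = -2 + 83 = 81)
(36 + w)**2 = (36 + 81)**2 = 117**2 = 13689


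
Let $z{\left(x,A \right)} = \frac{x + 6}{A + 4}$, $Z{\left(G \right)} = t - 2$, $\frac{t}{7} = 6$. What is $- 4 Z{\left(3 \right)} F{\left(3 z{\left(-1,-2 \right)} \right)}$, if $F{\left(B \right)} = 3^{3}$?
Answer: $-4320$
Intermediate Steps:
$t = 42$ ($t = 7 \cdot 6 = 42$)
$Z{\left(G \right)} = 40$ ($Z{\left(G \right)} = 42 - 2 = 40$)
$z{\left(x,A \right)} = \frac{6 + x}{4 + A}$
$F{\left(B \right)} = 27$
$- 4 Z{\left(3 \right)} F{\left(3 z{\left(-1,-2 \right)} \right)} = \left(-4\right) 40 \cdot 27 = \left(-160\right) 27 = -4320$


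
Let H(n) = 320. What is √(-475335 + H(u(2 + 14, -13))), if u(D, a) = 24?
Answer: I*√475015 ≈ 689.21*I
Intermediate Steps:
√(-475335 + H(u(2 + 14, -13))) = √(-475335 + 320) = √(-475015) = I*√475015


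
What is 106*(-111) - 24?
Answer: -11790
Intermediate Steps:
106*(-111) - 24 = -11766 - 24 = -11790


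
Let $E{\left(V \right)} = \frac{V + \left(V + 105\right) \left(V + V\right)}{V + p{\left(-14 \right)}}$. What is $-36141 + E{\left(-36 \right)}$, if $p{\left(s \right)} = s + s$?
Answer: $- \frac{577005}{16} \approx -36063.0$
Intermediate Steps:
$p{\left(s \right)} = 2 s$
$E{\left(V \right)} = \frac{V + 2 V \left(105 + V\right)}{-28 + V}$ ($E{\left(V \right)} = \frac{V + \left(V + 105\right) \left(V + V\right)}{V + 2 \left(-14\right)} = \frac{V + \left(105 + V\right) 2 V}{V - 28} = \frac{V + 2 V \left(105 + V\right)}{-28 + V}$)
$-36141 + E{\left(-36 \right)} = -36141 - \frac{36 \left(211 + 2 \left(-36\right)\right)}{-28 - 36} = -36141 - \frac{36 \left(211 - 72\right)}{-64} = -36141 - \left(- \frac{9}{16}\right) 139 = -36141 + \frac{1251}{16} = - \frac{577005}{16}$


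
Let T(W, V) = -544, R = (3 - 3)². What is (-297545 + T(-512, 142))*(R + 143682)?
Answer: -42830023698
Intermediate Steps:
R = 0 (R = 0² = 0)
(-297545 + T(-512, 142))*(R + 143682) = (-297545 - 544)*(0 + 143682) = -298089*143682 = -42830023698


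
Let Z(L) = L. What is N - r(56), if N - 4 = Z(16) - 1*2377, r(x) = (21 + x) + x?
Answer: -2490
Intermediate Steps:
r(x) = 21 + 2*x
N = -2357 (N = 4 + (16 - 1*2377) = 4 + (16 - 2377) = 4 - 2361 = -2357)
N - r(56) = -2357 - (21 + 2*56) = -2357 - (21 + 112) = -2357 - 1*133 = -2357 - 133 = -2490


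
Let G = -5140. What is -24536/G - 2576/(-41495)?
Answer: 51568098/10664215 ≈ 4.8356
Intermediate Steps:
-24536/G - 2576/(-41495) = -24536/(-5140) - 2576/(-41495) = -24536*(-1/5140) - 2576*(-1/41495) = 6134/1285 + 2576/41495 = 51568098/10664215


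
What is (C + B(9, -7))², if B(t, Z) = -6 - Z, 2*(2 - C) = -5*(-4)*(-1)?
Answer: 169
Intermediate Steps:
C = 12 (C = 2 - (-5*(-4))*(-1)/2 = 2 - 10*(-1) = 2 - ½*(-20) = 2 + 10 = 12)
(C + B(9, -7))² = (12 + (-6 - 1*(-7)))² = (12 + (-6 + 7))² = (12 + 1)² = 13² = 169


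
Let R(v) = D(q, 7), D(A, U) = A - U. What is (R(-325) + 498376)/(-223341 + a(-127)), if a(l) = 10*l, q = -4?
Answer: -498365/224611 ≈ -2.2188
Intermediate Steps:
R(v) = -11 (R(v) = -4 - 1*7 = -4 - 7 = -11)
(R(-325) + 498376)/(-223341 + a(-127)) = (-11 + 498376)/(-223341 + 10*(-127)) = 498365/(-223341 - 1270) = 498365/(-224611) = 498365*(-1/224611) = -498365/224611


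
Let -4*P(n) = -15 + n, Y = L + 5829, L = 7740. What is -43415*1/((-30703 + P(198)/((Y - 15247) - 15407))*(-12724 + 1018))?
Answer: -1082050/8957706291 ≈ -0.00012080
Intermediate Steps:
Y = 13569 (Y = 7740 + 5829 = 13569)
P(n) = 15/4 - n/4 (P(n) = -(-15 + n)/4 = 15/4 - n/4)
-43415*1/((-30703 + P(198)/((Y - 15247) - 15407))*(-12724 + 1018)) = -43415*1/((-30703 + (15/4 - ¼*198)/((13569 - 15247) - 15407))*(-12724 + 1018)) = -43415*(-1/(11706*(-30703 + (15/4 - 99/2)/(-1678 - 15407)))) = -43415*(-1/(11706*(-30703 - 183/4/(-17085)))) = -43415*(-1/(11706*(-30703 - 183/4*(-1/17085)))) = -43415*(-1/(11706*(-30703 + 61/22780))) = -43415/((-11706*(-699414279/22780))) = -43415/4093671774987/11390 = -43415*11390/4093671774987 = -1082050/8957706291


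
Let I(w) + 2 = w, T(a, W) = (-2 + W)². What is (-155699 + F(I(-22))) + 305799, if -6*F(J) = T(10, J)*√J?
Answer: 150100 - 676*I*√6/3 ≈ 1.501e+5 - 551.95*I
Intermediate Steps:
I(w) = -2 + w
F(J) = -√J*(-2 + J)²/6 (F(J) = -(-2 + J)²*√J/6 = -√J*(-2 + J)²/6)
(-155699 + F(I(-22))) + 305799 = (-155699 - √(-2 - 22)*(-2 + (-2 - 22))²/6) + 305799 = (-155699 - √(-24)*(-2 - 24)²/6) + 305799 = (-155699 - ⅙*2*I*√6*(-26)²) + 305799 = (-155699 - ⅙*2*I*√6*676) + 305799 = (-155699 - 676*I*√6/3) + 305799 = 150100 - 676*I*√6/3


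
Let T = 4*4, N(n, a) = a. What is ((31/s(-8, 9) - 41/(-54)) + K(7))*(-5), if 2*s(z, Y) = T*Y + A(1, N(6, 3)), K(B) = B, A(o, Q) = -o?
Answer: -316325/7722 ≈ -40.964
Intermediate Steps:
T = 16
s(z, Y) = -½ + 8*Y (s(z, Y) = (16*Y - 1*1)/2 = (16*Y - 1)/2 = (-1 + 16*Y)/2 = -½ + 8*Y)
((31/s(-8, 9) - 41/(-54)) + K(7))*(-5) = ((31/(-½ + 8*9) - 41/(-54)) + 7)*(-5) = ((31/(-½ + 72) - 41*(-1/54)) + 7)*(-5) = ((31/(143/2) + 41/54) + 7)*(-5) = ((31*(2/143) + 41/54) + 7)*(-5) = ((62/143 + 41/54) + 7)*(-5) = (9211/7722 + 7)*(-5) = (63265/7722)*(-5) = -316325/7722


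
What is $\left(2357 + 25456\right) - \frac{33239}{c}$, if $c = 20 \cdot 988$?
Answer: $\frac{549551641}{19760} \approx 27811.0$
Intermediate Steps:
$c = 19760$
$\left(2357 + 25456\right) - \frac{33239}{c} = \left(2357 + 25456\right) - \frac{33239}{19760} = 27813 - \frac{33239}{19760} = \frac{549551641}{19760}$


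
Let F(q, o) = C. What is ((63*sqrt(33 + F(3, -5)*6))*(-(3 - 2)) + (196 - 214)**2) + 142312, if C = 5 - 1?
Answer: 142636 - 63*sqrt(57) ≈ 1.4216e+5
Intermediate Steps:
C = 4
F(q, o) = 4
((63*sqrt(33 + F(3, -5)*6))*(-(3 - 2)) + (196 - 214)**2) + 142312 = ((63*sqrt(33 + 4*6))*(-(3 - 2)) + (196 - 214)**2) + 142312 = ((63*sqrt(33 + 24))*(-1*1) + (-18)**2) + 142312 = ((63*sqrt(57))*(-1) + 324) + 142312 = (-63*sqrt(57) + 324) + 142312 = (324 - 63*sqrt(57)) + 142312 = 142636 - 63*sqrt(57)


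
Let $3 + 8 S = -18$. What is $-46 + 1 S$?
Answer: $- \frac{389}{8} \approx -48.625$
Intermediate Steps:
$S = - \frac{21}{8}$ ($S = - \frac{3}{8} + \frac{1}{8} \left(-18\right) = - \frac{3}{8} - \frac{9}{4} = - \frac{21}{8} \approx -2.625$)
$-46 + 1 S = -46 + 1 \left(- \frac{21}{8}\right) = -46 - \frac{21}{8} = - \frac{389}{8}$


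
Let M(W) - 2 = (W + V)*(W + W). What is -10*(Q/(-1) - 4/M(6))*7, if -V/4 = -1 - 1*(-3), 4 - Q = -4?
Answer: 6020/11 ≈ 547.27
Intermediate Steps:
Q = 8 (Q = 4 - 1*(-4) = 4 + 4 = 8)
V = -8 (V = -4*(-1 - 1*(-3)) = -4*(-1 + 3) = -4*2 = -8)
M(W) = 2 + 2*W*(-8 + W) (M(W) = 2 + (W - 8)*(W + W) = 2 + (-8 + W)*(2*W) = 2 + 2*W*(-8 + W))
-10*(Q/(-1) - 4/M(6))*7 = -10*(8/(-1) - 4/(2 - 16*6 + 2*6²))*7 = -10*(8*(-1) - 4/(2 - 96 + 2*36))*7 = -10*(-8 - 4/(2 - 96 + 72))*7 = -10*(-8 - 4/(-22))*7 = -10*(-8 - 4*(-1/22))*7 = -10*(-8 + 2/11)*7 = -10*(-86/11)*7 = (860/11)*7 = 6020/11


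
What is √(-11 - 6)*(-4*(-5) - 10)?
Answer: 10*I*√17 ≈ 41.231*I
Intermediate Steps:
√(-11 - 6)*(-4*(-5) - 10) = √(-17)*(20 - 10) = (I*√17)*10 = 10*I*√17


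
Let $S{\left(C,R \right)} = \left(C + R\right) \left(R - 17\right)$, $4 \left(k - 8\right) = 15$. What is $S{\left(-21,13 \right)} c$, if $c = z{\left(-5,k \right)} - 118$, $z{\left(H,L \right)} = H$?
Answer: $-3936$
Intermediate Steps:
$k = \frac{47}{4}$ ($k = 8 + \frac{1}{4} \cdot 15 = 8 + \frac{15}{4} = \frac{47}{4} \approx 11.75$)
$S{\left(C,R \right)} = \left(-17 + R\right) \left(C + R\right)$ ($S{\left(C,R \right)} = \left(C + R\right) \left(-17 + R\right) = \left(-17 + R\right) \left(C + R\right)$)
$c = -123$ ($c = -5 - 118 = -123$)
$S{\left(-21,13 \right)} c = \left(13^{2} - -357 - 221 - 273\right) \left(-123\right) = \left(169 + 357 - 221 - 273\right) \left(-123\right) = 32 \left(-123\right) = -3936$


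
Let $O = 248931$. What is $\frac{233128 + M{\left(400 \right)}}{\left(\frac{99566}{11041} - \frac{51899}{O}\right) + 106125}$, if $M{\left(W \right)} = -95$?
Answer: $\frac{640478889599643}{291703168069462} \approx 2.1957$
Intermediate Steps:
$\frac{233128 + M{\left(400 \right)}}{\left(\frac{99566}{11041} - \frac{51899}{O}\right) + 106125} = \frac{233128 - 95}{\left(\frac{99566}{11041} - \frac{51899}{248931}\right) + 106125} = \frac{233033}{\left(99566 \cdot \frac{1}{11041} - \frac{51899}{248931}\right) + 106125} = \frac{233033}{\left(\frac{99566}{11041} - \frac{51899}{248931}\right) + 106125} = \frac{233033}{\frac{24212047087}{2748447171} + 106125} = \frac{233033}{\frac{291703168069462}{2748447171}} = 233033 \cdot \frac{2748447171}{291703168069462} = \frac{640478889599643}{291703168069462}$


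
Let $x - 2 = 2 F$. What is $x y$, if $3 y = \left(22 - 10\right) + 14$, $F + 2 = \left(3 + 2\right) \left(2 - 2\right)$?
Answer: $- \frac{52}{3} \approx -17.333$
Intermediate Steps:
$F = -2$ ($F = -2 + \left(3 + 2\right) \left(2 - 2\right) = -2 + 5 \cdot 0 = -2 + 0 = -2$)
$x = -2$ ($x = 2 + 2 \left(-2\right) = 2 - 4 = -2$)
$y = \frac{26}{3}$ ($y = \frac{\left(22 - 10\right) + 14}{3} = \frac{12 + 14}{3} = \frac{1}{3} \cdot 26 = \frac{26}{3} \approx 8.6667$)
$x y = \left(-2\right) \frac{26}{3} = - \frac{52}{3}$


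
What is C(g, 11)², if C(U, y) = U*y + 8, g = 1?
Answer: 361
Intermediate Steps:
C(U, y) = 8 + U*y
C(g, 11)² = (8 + 1*11)² = (8 + 11)² = 19² = 361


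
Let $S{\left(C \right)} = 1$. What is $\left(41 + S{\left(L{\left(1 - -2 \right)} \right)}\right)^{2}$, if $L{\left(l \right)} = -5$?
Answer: $1764$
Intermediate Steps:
$\left(41 + S{\left(L{\left(1 - -2 \right)} \right)}\right)^{2} = \left(41 + 1\right)^{2} = 42^{2} = 1764$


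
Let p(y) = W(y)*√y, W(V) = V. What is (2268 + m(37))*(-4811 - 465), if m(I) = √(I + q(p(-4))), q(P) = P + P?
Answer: -11965968 - 5276*√(37 - 16*I) ≈ -1.1999e+7 + 6788.7*I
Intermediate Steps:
p(y) = y^(3/2) (p(y) = y*√y = y^(3/2))
q(P) = 2*P
m(I) = √(I - 16*I) (m(I) = √(I + 2*(-4)^(3/2)) = √(I + 2*(-8*I)) = √(I - 16*I))
(2268 + m(37))*(-4811 - 465) = (2268 + √(37 - 16*I))*(-4811 - 465) = (2268 + √(37 - 16*I))*(-5276) = -11965968 - 5276*√(37 - 16*I)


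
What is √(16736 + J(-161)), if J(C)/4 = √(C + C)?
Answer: 2*√(4184 + I*√322) ≈ 129.37 + 0.27742*I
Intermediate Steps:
J(C) = 4*√2*√C (J(C) = 4*√(C + C) = 4*√(2*C) = 4*(√2*√C) = 4*√2*√C)
√(16736 + J(-161)) = √(16736 + 4*√2*√(-161)) = √(16736 + 4*√2*(I*√161)) = √(16736 + 4*I*√322)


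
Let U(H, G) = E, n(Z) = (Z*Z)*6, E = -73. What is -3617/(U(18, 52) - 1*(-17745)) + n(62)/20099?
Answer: 334888925/355189528 ≈ 0.94285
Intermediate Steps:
n(Z) = 6*Z² (n(Z) = Z²*6 = 6*Z²)
U(H, G) = -73
-3617/(U(18, 52) - 1*(-17745)) + n(62)/20099 = -3617/(-73 - 1*(-17745)) + (6*62²)/20099 = -3617/(-73 + 17745) + (6*3844)*(1/20099) = -3617/17672 + 23064*(1/20099) = -3617*1/17672 + 23064/20099 = -3617/17672 + 23064/20099 = 334888925/355189528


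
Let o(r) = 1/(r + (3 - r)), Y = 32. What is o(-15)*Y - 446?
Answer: -1306/3 ≈ -435.33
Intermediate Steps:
o(r) = ⅓ (o(r) = 1/3 = ⅓)
o(-15)*Y - 446 = (⅓)*32 - 446 = 32/3 - 446 = -1306/3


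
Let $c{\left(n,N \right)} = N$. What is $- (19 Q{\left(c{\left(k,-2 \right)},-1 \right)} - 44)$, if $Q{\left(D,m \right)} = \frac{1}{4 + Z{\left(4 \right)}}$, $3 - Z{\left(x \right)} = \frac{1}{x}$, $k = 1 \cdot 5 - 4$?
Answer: $\frac{1112}{27} \approx 41.185$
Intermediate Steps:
$k = 1$ ($k = 5 - 4 = 1$)
$Z{\left(x \right)} = 3 - \frac{1}{x}$
$Q{\left(D,m \right)} = \frac{4}{27}$ ($Q{\left(D,m \right)} = \frac{1}{4 + \left(3 - \frac{1}{4}\right)} = \frac{1}{4 + \frac{11}{4}} = \frac{1}{\frac{27}{4}} = \frac{4}{27}$)
$- (19 Q{\left(c{\left(k,-2 \right)},-1 \right)} - 44) = - (19 \cdot \frac{4}{27} - 44) = - (\frac{76}{27} - 44) = \left(-1\right) \left(- \frac{1112}{27}\right) = \frac{1112}{27}$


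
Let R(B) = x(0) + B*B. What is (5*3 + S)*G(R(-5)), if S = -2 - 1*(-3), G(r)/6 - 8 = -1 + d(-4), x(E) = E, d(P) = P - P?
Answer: 672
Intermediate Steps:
d(P) = 0
R(B) = B**2 (R(B) = 0 + B*B = 0 + B**2 = B**2)
G(r) = 42 (G(r) = 48 + 6*(-1 + 0) = 48 + 6*(-1) = 48 - 6 = 42)
S = 1 (S = -2 + 3 = 1)
(5*3 + S)*G(R(-5)) = (5*3 + 1)*42 = (15 + 1)*42 = 16*42 = 672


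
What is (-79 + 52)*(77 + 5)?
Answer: -2214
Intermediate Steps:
(-79 + 52)*(77 + 5) = -27*82 = -2214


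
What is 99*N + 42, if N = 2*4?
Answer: 834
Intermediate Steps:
N = 8
99*N + 42 = 99*8 + 42 = 792 + 42 = 834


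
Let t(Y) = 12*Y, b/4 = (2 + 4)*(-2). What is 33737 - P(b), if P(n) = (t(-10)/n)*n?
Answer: 33857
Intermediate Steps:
b = -48 (b = 4*((2 + 4)*(-2)) = 4*(6*(-2)) = 4*(-12) = -48)
P(n) = -120 (P(n) = ((12*(-10))/n)*n = (-120/n)*n = -120)
33737 - P(b) = 33737 - 1*(-120) = 33737 + 120 = 33857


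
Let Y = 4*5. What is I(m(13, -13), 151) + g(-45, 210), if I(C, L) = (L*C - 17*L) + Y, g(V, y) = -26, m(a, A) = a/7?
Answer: -16048/7 ≈ -2292.6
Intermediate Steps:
Y = 20
m(a, A) = a/7 (m(a, A) = a*(1/7) = a/7)
I(C, L) = 20 - 17*L + C*L (I(C, L) = (L*C - 17*L) + 20 = (C*L - 17*L) + 20 = (-17*L + C*L) + 20 = 20 - 17*L + C*L)
I(m(13, -13), 151) + g(-45, 210) = (20 - 17*151 + ((1/7)*13)*151) - 26 = (20 - 2567 + (13/7)*151) - 26 = (20 - 2567 + 1963/7) - 26 = -15866/7 - 26 = -16048/7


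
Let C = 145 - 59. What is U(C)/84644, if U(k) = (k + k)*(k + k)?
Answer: 7396/21161 ≈ 0.34951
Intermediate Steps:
C = 86
U(k) = 4*k**2 (U(k) = (2*k)*(2*k) = 4*k**2)
U(C)/84644 = (4*86**2)/84644 = (4*7396)*(1/84644) = 29584*(1/84644) = 7396/21161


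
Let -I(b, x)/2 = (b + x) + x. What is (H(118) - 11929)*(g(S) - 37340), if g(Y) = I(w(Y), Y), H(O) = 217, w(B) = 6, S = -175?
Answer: 429268224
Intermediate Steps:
I(b, x) = -4*x - 2*b (I(b, x) = -2*((b + x) + x) = -2*(b + 2*x) = -4*x - 2*b)
g(Y) = -12 - 4*Y (g(Y) = -4*Y - 2*6 = -4*Y - 12 = -12 - 4*Y)
(H(118) - 11929)*(g(S) - 37340) = (217 - 11929)*((-12 - 4*(-175)) - 37340) = -11712*((-12 + 700) - 37340) = -11712*(688 - 37340) = -11712*(-36652) = 429268224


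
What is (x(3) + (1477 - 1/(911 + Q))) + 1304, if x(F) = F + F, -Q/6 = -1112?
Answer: 21133820/7583 ≈ 2787.0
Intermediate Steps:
Q = 6672 (Q = -6*(-1112) = 6672)
x(F) = 2*F
(x(3) + (1477 - 1/(911 + Q))) + 1304 = (2*3 + (1477 - 1/(911 + 6672))) + 1304 = (6 + (1477 - 1/7583)) + 1304 = (6 + 11200090/7583) + 1304 = 11245588/7583 + 1304 = 21133820/7583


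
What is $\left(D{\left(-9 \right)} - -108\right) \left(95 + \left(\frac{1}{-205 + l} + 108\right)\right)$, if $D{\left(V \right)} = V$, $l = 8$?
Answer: $\frac{3959010}{197} \approx 20097.0$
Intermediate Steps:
$\left(D{\left(-9 \right)} - -108\right) \left(95 + \left(\frac{1}{-205 + l} + 108\right)\right) = \left(-9 - -108\right) \left(95 + \left(\frac{1}{-205 + 8} + 108\right)\right) = \left(-9 + \left(-2 + 110\right)\right) \left(95 + \left(\frac{1}{-197} + 108\right)\right) = \left(-9 + 108\right) \left(95 + \left(- \frac{1}{197} + 108\right)\right) = 99 \left(95 + \frac{21275}{197}\right) = 99 \cdot \frac{39990}{197} = \frac{3959010}{197}$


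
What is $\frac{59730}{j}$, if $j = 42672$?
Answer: $\frac{9955}{7112} \approx 1.3997$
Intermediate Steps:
$\frac{59730}{j} = \frac{59730}{42672} = 59730 \cdot \frac{1}{42672} = \frac{9955}{7112}$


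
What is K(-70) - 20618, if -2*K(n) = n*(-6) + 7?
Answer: -41663/2 ≈ -20832.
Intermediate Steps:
K(n) = -7/2 + 3*n (K(n) = -(n*(-6) + 7)/2 = -(-6*n + 7)/2 = -(7 - 6*n)/2 = -7/2 + 3*n)
K(-70) - 20618 = (-7/2 + 3*(-70)) - 20618 = (-7/2 - 210) - 20618 = -427/2 - 20618 = -41663/2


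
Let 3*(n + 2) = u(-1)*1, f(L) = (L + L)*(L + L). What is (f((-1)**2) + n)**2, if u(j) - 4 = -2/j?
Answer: 16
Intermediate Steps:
u(j) = 4 - 2/j
f(L) = 4*L**2 (f(L) = (2*L)*(2*L) = 4*L**2)
n = 0 (n = -2 + ((4 - 2/(-1))*1)/3 = -2 + ((4 - 2*(-1))*1)/3 = -2 + ((4 + 2)*1)/3 = -2 + (6*1)/3 = -2 + (1/3)*6 = -2 + 2 = 0)
(f((-1)**2) + n)**2 = (4*((-1)**2)**2 + 0)**2 = (4*1**2 + 0)**2 = (4*1 + 0)**2 = (4 + 0)**2 = 4**2 = 16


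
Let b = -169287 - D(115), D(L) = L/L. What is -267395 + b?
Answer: -436683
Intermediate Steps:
D(L) = 1
b = -169288 (b = -169287 - 1*1 = -169287 - 1 = -169288)
-267395 + b = -267395 - 169288 = -436683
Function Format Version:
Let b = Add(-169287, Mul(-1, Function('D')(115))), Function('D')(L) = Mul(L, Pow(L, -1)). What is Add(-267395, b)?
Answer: -436683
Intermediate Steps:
Function('D')(L) = 1
b = -169288 (b = Add(-169287, Mul(-1, 1)) = Add(-169287, -1) = -169288)
Add(-267395, b) = Add(-267395, -169288) = -436683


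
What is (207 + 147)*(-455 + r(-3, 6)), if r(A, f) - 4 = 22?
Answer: -151866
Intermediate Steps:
r(A, f) = 26 (r(A, f) = 4 + 22 = 26)
(207 + 147)*(-455 + r(-3, 6)) = (207 + 147)*(-455 + 26) = 354*(-429) = -151866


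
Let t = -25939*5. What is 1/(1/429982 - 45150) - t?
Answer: 2517858173813823/19413687299 ≈ 1.2970e+5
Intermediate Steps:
t = -129695
1/(1/429982 - 45150) - t = 1/(1/429982 - 45150) - 1*(-129695) = 1/(1/429982 - 45150) + 129695 = 1/(-19413687299/429982) + 129695 = -429982/19413687299 + 129695 = 2517858173813823/19413687299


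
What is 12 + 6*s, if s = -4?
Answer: -12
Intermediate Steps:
12 + 6*s = 12 + 6*(-4) = 12 - 24 = -12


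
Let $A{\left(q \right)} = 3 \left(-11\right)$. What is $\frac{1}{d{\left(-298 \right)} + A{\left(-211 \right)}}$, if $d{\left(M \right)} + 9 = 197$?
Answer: $\frac{1}{155} \approx 0.0064516$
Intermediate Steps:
$A{\left(q \right)} = -33$
$d{\left(M \right)} = 188$ ($d{\left(M \right)} = -9 + 197 = 188$)
$\frac{1}{d{\left(-298 \right)} + A{\left(-211 \right)}} = \frac{1}{188 - 33} = \frac{1}{155}$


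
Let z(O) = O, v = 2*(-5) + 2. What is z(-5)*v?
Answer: 40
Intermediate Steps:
v = -8 (v = -10 + 2 = -8)
z(-5)*v = -5*(-8) = 40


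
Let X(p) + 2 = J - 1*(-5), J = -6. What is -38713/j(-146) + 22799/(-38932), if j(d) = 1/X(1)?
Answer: 4521500749/38932 ≈ 1.1614e+5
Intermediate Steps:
X(p) = -3 (X(p) = -2 + (-6 - 1*(-5)) = -2 + (-6 + 5) = -2 - 1 = -3)
j(d) = -1/3 (j(d) = 1/(-3) = -1/3)
-38713/j(-146) + 22799/(-38932) = -38713/(-1/3) + 22799/(-38932) = -38713*(-3) + 22799*(-1/38932) = 116139 - 22799/38932 = 4521500749/38932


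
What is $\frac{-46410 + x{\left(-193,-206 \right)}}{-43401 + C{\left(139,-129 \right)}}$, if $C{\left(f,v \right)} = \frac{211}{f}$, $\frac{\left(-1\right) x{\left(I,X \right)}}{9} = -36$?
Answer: $\frac{3202977}{3016264} \approx 1.0619$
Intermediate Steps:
$x{\left(I,X \right)} = 324$ ($x{\left(I,X \right)} = \left(-9\right) \left(-36\right) = 324$)
$\frac{-46410 + x{\left(-193,-206 \right)}}{-43401 + C{\left(139,-129 \right)}} = \frac{-46410 + 324}{-43401 + \frac{211}{139}} = - \frac{46086}{-43401 + 211 \cdot \frac{1}{139}} = - \frac{46086}{-43401 + \frac{211}{139}} = - \frac{46086}{- \frac{6032528}{139}} = \left(-46086\right) \left(- \frac{139}{6032528}\right) = \frac{3202977}{3016264}$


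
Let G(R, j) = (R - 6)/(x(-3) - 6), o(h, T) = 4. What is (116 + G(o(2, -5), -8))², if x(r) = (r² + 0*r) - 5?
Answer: 13689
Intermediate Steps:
x(r) = -5 + r² (x(r) = (r² + 0) - 5 = r² - 5 = -5 + r²)
G(R, j) = 3 - R/2 (G(R, j) = (R - 6)/((-5 + (-3)²) - 6) = (-6 + R)/((-5 + 9) - 6) = (-6 + R)/(4 - 6) = (-6 + R)/(-2) = (-6 + R)*(-½) = 3 - R/2)
(116 + G(o(2, -5), -8))² = (116 + (3 - ½*4))² = (116 + (3 - 2))² = (116 + 1)² = 117² = 13689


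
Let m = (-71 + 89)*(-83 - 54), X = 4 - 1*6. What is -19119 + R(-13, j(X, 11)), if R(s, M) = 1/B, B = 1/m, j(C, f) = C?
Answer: -21585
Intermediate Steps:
X = -2 (X = 4 - 6 = -2)
m = -2466 (m = 18*(-137) = -2466)
B = -1/2466 (B = 1/(-2466) = -1/2466 ≈ -0.00040552)
R(s, M) = -2466 (R(s, M) = 1/(-1/2466) = -2466)
-19119 + R(-13, j(X, 11)) = -19119 - 2466 = -21585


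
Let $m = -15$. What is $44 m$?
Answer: $-660$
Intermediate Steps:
$44 m = 44 \left(-15\right) = -660$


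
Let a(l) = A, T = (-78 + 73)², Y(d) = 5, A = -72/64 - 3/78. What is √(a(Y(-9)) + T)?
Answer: √64454/52 ≈ 4.8823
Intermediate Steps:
A = -121/104 (A = -72*1/64 - 3*1/78 = -9/8 - 1/26 = -121/104 ≈ -1.1635)
T = 25 (T = (-5)² = 25)
a(l) = -121/104
√(a(Y(-9)) + T) = √(-121/104 + 25) = √(2479/104) = √64454/52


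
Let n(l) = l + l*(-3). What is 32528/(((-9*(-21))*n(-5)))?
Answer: 16264/945 ≈ 17.211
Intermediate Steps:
n(l) = -2*l (n(l) = l - 3*l = -2*l)
32528/(((-9*(-21))*n(-5))) = 32528/(((-9*(-21))*(-2*(-5)))) = 32528/((189*10)) = 32528/1890 = 32528*(1/1890) = 16264/945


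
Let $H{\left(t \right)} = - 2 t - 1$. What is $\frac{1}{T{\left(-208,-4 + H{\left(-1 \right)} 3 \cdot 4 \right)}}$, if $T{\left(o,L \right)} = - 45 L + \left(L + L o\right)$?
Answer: $- \frac{1}{2016} \approx -0.00049603$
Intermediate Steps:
$H{\left(t \right)} = -1 - 2 t$
$T{\left(o,L \right)} = - 44 L + L o$
$\frac{1}{T{\left(-208,-4 + H{\left(-1 \right)} 3 \cdot 4 \right)}} = \frac{1}{\left(-4 + \left(-1 - -2\right) 3 \cdot 4\right) \left(-44 - 208\right)} = \frac{1}{\left(-4 + \left(-1 + 2\right) 12\right) \left(-252\right)} = \frac{1}{\left(-4 + 1 \cdot 12\right) \left(-252\right)} = \frac{1}{\left(-4 + 12\right) \left(-252\right)} = \frac{1}{8 \left(-252\right)} = \frac{1}{-2016} = - \frac{1}{2016}$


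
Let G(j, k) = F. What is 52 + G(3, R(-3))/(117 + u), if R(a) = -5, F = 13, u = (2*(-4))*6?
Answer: 3601/69 ≈ 52.188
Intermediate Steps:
u = -48 (u = -8*6 = -48)
G(j, k) = 13
52 + G(3, R(-3))/(117 + u) = 52 + 13/(117 - 48) = 52 + 13/69 = 3601/69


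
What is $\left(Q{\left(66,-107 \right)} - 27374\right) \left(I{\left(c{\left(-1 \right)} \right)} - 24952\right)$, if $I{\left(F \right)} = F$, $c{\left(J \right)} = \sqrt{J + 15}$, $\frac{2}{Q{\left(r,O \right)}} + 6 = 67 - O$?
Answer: $\frac{14343750770}{21} - \frac{2299415 \sqrt{14}}{84} \approx 6.8293 \cdot 10^{8}$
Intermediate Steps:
$Q{\left(r,O \right)} = \frac{2}{61 - O}$ ($Q{\left(r,O \right)} = \frac{2}{-6 - \left(-67 + O\right)} = \frac{2}{61 - O}$)
$c{\left(J \right)} = \sqrt{15 + J}$
$\left(Q{\left(66,-107 \right)} - 27374\right) \left(I{\left(c{\left(-1 \right)} \right)} - 24952\right) = \left(- \frac{2}{-61 - 107} - 27374\right) \left(\sqrt{15 - 1} - 24952\right) = \left(- \frac{2}{-168} - 27374\right) \left(\sqrt{14} - 24952\right) = \left(\left(-2\right) \left(- \frac{1}{168}\right) - 27374\right) \left(-24952 + \sqrt{14}\right) = \left(\frac{1}{84} - 27374\right) \left(-24952 + \sqrt{14}\right) = - \frac{2299415 \left(-24952 + \sqrt{14}\right)}{84} = \frac{14343750770}{21} - \frac{2299415 \sqrt{14}}{84}$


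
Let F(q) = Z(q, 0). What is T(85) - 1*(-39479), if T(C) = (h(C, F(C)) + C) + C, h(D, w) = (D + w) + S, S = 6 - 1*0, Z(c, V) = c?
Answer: 39825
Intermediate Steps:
F(q) = q
S = 6 (S = 6 + 0 = 6)
h(D, w) = 6 + D + w (h(D, w) = (D + w) + 6 = 6 + D + w)
T(C) = 6 + 4*C (T(C) = ((6 + C + C) + C) + C = ((6 + 2*C) + C) + C = (6 + 3*C) + C = 6 + 4*C)
T(85) - 1*(-39479) = (6 + 4*85) - 1*(-39479) = (6 + 340) + 39479 = 346 + 39479 = 39825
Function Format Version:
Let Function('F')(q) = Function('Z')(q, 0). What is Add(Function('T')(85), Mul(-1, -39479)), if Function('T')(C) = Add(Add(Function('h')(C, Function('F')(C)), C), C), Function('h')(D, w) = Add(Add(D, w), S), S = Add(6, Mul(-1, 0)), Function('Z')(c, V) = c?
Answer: 39825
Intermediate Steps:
Function('F')(q) = q
S = 6 (S = Add(6, 0) = 6)
Function('h')(D, w) = Add(6, D, w) (Function('h')(D, w) = Add(Add(D, w), 6) = Add(6, D, w))
Function('T')(C) = Add(6, Mul(4, C)) (Function('T')(C) = Add(Add(Add(6, C, C), C), C) = Add(Add(Add(6, Mul(2, C)), C), C) = Add(Add(6, Mul(3, C)), C) = Add(6, Mul(4, C)))
Add(Function('T')(85), Mul(-1, -39479)) = Add(Add(6, Mul(4, 85)), Mul(-1, -39479)) = Add(Add(6, 340), 39479) = Add(346, 39479) = 39825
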